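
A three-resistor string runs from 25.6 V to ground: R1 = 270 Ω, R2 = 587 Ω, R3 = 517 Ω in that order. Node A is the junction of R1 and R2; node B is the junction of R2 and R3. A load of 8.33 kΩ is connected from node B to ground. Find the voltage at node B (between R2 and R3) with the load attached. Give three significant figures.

At node B, R3 is in parallel with the load: R3‖R_L = 486.8 Ω.
Below node A the resistance is R2 + (R3‖R_L) = 1074 Ω, so V_A = 25.6 × 1074/1344 = 20.46 V.
Then V_B = V_A × (R3‖R_L)/(R2 + R3‖R_L) = 20.46 × 486.8/1074 = 9.27 V.

V ≈ 9.27 V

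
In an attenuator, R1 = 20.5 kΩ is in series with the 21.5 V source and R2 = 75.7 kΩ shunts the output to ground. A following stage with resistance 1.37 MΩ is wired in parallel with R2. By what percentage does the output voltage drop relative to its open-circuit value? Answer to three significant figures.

1.16 %

The divider's output (Thévenin) resistance is R1‖R2 = 16.13 kΩ.
Fractional drop under load = R_th/(R_th + R_L) = 16.13 / (16.13 + 1370) = 0.01164.
So the output falls by 1.16 %.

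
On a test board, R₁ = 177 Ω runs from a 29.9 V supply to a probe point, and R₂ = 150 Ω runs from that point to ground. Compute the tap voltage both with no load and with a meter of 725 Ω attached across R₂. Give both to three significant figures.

Open-circuit: V = 29.9 × 150/(177 + 150) = 13.7 V.
With the load, R₂ becomes R₂‖R_L = 124.3 Ω, so V = 29.9 × 124.3/301.3 = 12.3 V.

Unloaded: 13.7 V; loaded: 12.3 V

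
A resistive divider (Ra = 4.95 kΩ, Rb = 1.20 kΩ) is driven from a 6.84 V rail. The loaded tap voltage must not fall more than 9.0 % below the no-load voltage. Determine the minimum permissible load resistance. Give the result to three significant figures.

R_L(min) ≈ 9.77 kΩ

Output resistance R_th = Ra‖Rb = (4950 × 1200)/6150 = 965.9 Ω.
The fractional drop is R_th/(R_th + R_L); requiring this ≤ 0.0900 gives R_L ≥ R_th(1/0.0900 − 1) = 965.9 × 10.11 = 9.77 kΩ.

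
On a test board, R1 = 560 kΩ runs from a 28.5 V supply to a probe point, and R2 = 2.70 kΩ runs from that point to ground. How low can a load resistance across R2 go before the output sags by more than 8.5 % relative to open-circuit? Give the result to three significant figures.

R_L(min) ≈ 28.9 kΩ

Output resistance R_th = R1‖R2 = (560 × 2.70)/562.7 = 2.687 kΩ.
The fractional drop is R_th/(R_th + R_L); requiring this ≤ 0.0850 gives R_L ≥ R_th(1/0.0850 − 1) = 2.687 × 10.76 = 28.9 kΩ.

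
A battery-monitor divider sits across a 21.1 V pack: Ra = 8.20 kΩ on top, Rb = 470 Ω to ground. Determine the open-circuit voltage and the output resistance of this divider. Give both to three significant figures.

V_th = 1.14 V, R_th = 445 Ω

V_th is the open-circuit tap voltage: 21.1 × 470/(8200 + 470) = 1.14 V.
With the supply zeroed, Ra and Rb appear in parallel from the tap: R_th = Ra‖Rb = (8200 × 470)/8670 = 445 Ω.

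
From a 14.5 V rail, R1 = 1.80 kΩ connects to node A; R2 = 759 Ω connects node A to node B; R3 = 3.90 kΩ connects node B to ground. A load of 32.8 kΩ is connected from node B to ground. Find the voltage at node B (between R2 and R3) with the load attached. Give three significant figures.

At node B, R3 is in parallel with the load: R3‖R_L = 3486 Ω.
Below node A the resistance is R2 + (R3‖R_L) = 4245 Ω, so V_A = 14.5 × 4245/6045 = 10.18 V.
Then V_B = V_A × (R3‖R_L)/(R2 + R3‖R_L) = 10.18 × 3486/4245 = 8.36 V.

V ≈ 8.36 V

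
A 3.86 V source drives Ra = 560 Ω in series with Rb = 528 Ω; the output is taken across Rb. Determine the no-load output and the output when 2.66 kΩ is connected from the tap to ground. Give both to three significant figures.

Unloaded: 1.87 V; loaded: 1.70 V

Open-circuit: V = 3.86 × 528/(560 + 528) = 1.87 V.
With the load, Rb becomes Rb‖R_L = 440.6 Ω, so V = 3.86 × 440.6/1001 = 1.70 V.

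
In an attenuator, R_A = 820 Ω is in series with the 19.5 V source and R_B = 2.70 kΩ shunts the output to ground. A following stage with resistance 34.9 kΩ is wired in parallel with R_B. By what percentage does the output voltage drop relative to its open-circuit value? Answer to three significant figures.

The divider's output (Thévenin) resistance is R_A‖R_B = 629.0 Ω.
Fractional drop under load = R_th/(R_th + R_L) = 629.0 / (629.0 + 34900) = 0.01770.
So the output falls by 1.77 %.

1.77 %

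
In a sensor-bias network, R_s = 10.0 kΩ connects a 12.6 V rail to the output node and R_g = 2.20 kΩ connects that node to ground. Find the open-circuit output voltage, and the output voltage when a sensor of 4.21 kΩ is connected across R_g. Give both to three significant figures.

Unloaded: 2.27 V; loaded: 1.59 V

Open-circuit: V = 12.6 × 2.20/(10.0 + 2.20) = 2.27 V.
With the load, R_g becomes R_g‖R_L = 1.445 kΩ, so V = 12.6 × 1.445/11.44 = 1.59 V.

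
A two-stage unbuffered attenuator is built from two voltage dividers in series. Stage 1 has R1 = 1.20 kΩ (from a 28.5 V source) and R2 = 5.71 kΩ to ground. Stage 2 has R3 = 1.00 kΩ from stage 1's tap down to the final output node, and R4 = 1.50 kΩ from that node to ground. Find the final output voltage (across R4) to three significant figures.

V_out ≈ 10.1 V

Stage 2 presents R3+R4 = 2.500 kΩ as a load on stage 1's tap.
Stage 1's lower leg becomes R2‖(R3+R4) = 1.739 kΩ, so V_mid = 28.5 × 1.739/2.939 = 16.86 V.
Stage 2 is itself unloaded: V_out = V_mid × R4/(R3+R4) = 16.86 × 1.50/2.500 = 10.1 V.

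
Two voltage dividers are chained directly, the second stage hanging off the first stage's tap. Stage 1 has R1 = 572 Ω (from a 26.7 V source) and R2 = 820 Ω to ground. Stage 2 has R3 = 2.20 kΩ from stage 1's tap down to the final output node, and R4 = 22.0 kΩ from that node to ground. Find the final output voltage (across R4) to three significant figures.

Stage 2 presents R3+R4 = 24200 Ω as a load on stage 1's tap.
Stage 1's lower leg becomes R2‖(R3+R4) = 793.1 Ω, so V_mid = 26.7 × 793.1/1365 = 15.51 V.
Stage 2 is itself unloaded: V_out = V_mid × R4/(R3+R4) = 15.51 × 22000/24200 = 14.1 V.

V_out ≈ 14.1 V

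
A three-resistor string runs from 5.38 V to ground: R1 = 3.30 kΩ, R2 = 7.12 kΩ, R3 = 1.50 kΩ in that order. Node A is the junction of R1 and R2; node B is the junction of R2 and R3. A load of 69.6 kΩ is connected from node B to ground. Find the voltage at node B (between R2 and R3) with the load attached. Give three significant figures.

V ≈ 0.664 V

At node B, R3 is in parallel with the load: R3‖R_L = 1.468 kΩ.
Below node A the resistance is R2 + (R3‖R_L) = 8.588 kΩ, so V_A = 5.38 × 8.588/11.89 = 3.887 V.
Then V_B = V_A × (R3‖R_L)/(R2 + R3‖R_L) = 3.887 × 1.468/8.588 = 0.664 V.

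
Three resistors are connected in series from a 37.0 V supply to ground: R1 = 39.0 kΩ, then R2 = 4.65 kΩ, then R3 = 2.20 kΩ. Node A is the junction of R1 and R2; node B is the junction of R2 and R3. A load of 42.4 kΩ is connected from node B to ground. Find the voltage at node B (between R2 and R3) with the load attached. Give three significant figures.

At node B, R3 is in parallel with the load: R3‖R_L = 2.091 kΩ.
Below node A the resistance is R2 + (R3‖R_L) = 6.741 kΩ, so V_A = 37.0 × 6.741/45.74 = 5.453 V.
Then V_B = V_A × (R3‖R_L)/(R2 + R3‖R_L) = 5.453 × 2.091/6.741 = 1.69 V.

V ≈ 1.69 V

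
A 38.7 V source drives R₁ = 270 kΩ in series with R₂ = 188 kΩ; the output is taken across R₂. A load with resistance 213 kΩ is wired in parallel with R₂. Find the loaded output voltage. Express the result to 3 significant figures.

V_out ≈ 10.4 V

The load sits in parallel with R₂: R₂‖R_L = (188 × 213) / (188 + 213) = 99.86 kΩ.
V_out = 38.7 × 99.86 / (270 + 99.86) = 38.7 × 99.86/369.9 = 10.4 V.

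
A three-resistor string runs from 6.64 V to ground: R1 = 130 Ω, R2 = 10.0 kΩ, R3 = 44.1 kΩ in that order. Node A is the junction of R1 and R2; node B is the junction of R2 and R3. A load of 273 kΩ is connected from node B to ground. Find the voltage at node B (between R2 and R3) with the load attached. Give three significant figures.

At node B, R3 is in parallel with the load: R3‖R_L = 37970 Ω.
Below node A the resistance is R2 + (R3‖R_L) = 47970 Ω, so V_A = 6.64 × 47970/48100 = 6.622 V.
Then V_B = V_A × (R3‖R_L)/(R2 + R3‖R_L) = 6.622 × 37970/47970 = 5.24 V.

V ≈ 5.24 V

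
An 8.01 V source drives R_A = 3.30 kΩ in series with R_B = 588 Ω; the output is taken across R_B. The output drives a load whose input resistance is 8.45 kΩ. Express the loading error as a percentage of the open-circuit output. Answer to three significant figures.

5.58 %

The divider's output (Thévenin) resistance is R_A‖R_B = 499.1 Ω.
Fractional drop under load = R_th/(R_th + R_L) = 499.1 / (499.1 + 8450) = 0.05577.
So the output falls by 5.58 %.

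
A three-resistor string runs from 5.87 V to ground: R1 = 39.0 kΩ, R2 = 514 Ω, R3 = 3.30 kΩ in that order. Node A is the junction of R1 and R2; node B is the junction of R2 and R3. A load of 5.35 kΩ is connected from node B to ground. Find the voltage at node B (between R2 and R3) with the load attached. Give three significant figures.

At node B, R3 is in parallel with the load: R3‖R_L = 2041 Ω.
Below node A the resistance is R2 + (R3‖R_L) = 2555 Ω, so V_A = 5.87 × 2555/41560 = 0.3609 V.
Then V_B = V_A × (R3‖R_L)/(R2 + R3‖R_L) = 0.3609 × 2041/2555 = 0.288 V.

V ≈ 0.288 V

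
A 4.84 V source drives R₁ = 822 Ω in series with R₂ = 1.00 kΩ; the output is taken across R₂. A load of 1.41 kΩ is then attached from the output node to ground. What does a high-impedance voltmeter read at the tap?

V_out ≈ 2.01 V

The load sits in parallel with R₂: R₂‖R_L = (1000 × 1410) / (1000 + 1410) = 585.1 Ω.
V_out = 4.84 × 585.1 / (822 + 585.1) = 4.84 × 585.1/1407 = 2.01 V.
(Unloaded it would have been 2.66 V.)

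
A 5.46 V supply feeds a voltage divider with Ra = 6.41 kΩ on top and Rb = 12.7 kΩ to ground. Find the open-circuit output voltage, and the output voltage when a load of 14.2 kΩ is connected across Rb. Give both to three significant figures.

Unloaded: 3.63 V; loaded: 2.79 V

Open-circuit: V = 5.46 × 12.7/(6.41 + 12.7) = 3.63 V.
With the load, Rb becomes Rb‖R_L = 6.704 kΩ, so V = 5.46 × 6.704/13.11 = 2.79 V.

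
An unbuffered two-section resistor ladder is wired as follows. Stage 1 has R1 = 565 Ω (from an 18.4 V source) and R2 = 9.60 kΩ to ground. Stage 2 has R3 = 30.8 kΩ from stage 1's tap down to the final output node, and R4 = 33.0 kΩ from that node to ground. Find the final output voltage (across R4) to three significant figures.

V_out ≈ 8.91 V

Stage 2 presents R3+R4 = 63800 Ω as a load on stage 1's tap.
Stage 1's lower leg becomes R2‖(R3+R4) = 8344 Ω, so V_mid = 18.4 × 8344/8909 = 17.23 V.
Stage 2 is itself unloaded: V_out = V_mid × R4/(R3+R4) = 17.23 × 33000/63800 = 8.91 V.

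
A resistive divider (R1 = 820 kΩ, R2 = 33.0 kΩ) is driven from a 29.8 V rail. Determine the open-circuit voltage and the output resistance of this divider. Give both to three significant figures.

V_th is the open-circuit tap voltage: 29.8 × 33.0/(820 + 33.0) = 1.15 V.
With the supply zeroed, R1 and R2 appear in parallel from the tap: R_th = R1‖R2 = (820 × 33.0)/853.0 = 31.7 kΩ.

V_th = 1.15 V, R_th = 31.7 kΩ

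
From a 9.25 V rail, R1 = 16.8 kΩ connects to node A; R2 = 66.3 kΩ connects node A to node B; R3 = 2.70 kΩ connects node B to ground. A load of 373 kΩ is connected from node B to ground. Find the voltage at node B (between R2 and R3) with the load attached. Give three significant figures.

At node B, R3 is in parallel with the load: R3‖R_L = 2.681 kΩ.
Below node A the resistance is R2 + (R3‖R_L) = 68.98 kΩ, so V_A = 9.25 × 68.98/85.78 = 7.438 V.
Then V_B = V_A × (R3‖R_L)/(R2 + R3‖R_L) = 7.438 × 2.681/68.98 = 0.289 V.

V ≈ 0.289 V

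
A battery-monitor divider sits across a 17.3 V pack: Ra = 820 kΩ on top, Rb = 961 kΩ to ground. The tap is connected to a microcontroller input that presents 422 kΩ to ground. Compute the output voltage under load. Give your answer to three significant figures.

V_out ≈ 4.56 V

The load sits in parallel with Rb: Rb‖R_L = (961 × 422) / (961 + 422) = 293.2 kΩ.
V_out = 17.3 × 293.2 / (820 + 293.2) = 17.3 × 293.2/1113 = 4.56 V.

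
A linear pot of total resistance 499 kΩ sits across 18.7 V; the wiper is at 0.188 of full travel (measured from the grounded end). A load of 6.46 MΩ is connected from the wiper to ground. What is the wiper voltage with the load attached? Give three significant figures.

The wiper splits the pot into (1−α)R = 405.2 kΩ above and αR = 93.81 kΩ below.
Lower section ‖ load = 92.47 kΩ.
V_wiper = 18.7 × 92.47/(405.2 + 92.47) = 3.47 V.

V ≈ 3.47 V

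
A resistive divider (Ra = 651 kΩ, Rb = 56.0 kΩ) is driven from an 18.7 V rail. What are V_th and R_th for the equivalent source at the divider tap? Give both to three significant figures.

V_th = 1.48 V, R_th = 51.6 kΩ

V_th is the open-circuit tap voltage: 18.7 × 56.0/(651 + 56.0) = 1.48 V.
With the supply zeroed, Ra and Rb appear in parallel from the tap: R_th = Ra‖Rb = (651 × 56.0)/707.0 = 51.6 kΩ.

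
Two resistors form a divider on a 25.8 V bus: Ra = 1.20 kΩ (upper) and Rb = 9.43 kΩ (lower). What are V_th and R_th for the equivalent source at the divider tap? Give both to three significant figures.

V_th = 22.9 V, R_th = 1.06 kΩ

V_th is the open-circuit tap voltage: 25.8 × 9.43/(1.20 + 9.43) = 22.9 V.
With the supply zeroed, Ra and Rb appear in parallel from the tap: R_th = Ra‖Rb = (1.20 × 9.43)/10.63 = 1.06 kΩ.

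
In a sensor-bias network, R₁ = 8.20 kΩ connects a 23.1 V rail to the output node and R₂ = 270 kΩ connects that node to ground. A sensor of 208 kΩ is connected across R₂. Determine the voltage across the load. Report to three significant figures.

The load sits in parallel with R₂: R₂‖R_L = (270 × 208) / (270 + 208) = 117.5 kΩ.
V_out = 23.1 × 117.5 / (8.20 + 117.5) = 23.1 × 117.5/125.7 = 21.6 V.

V_out ≈ 21.6 V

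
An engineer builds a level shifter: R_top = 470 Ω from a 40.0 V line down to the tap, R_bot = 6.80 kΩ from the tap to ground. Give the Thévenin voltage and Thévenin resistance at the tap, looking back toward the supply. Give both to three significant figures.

V_th = 37.4 V, R_th = 440 Ω

V_th is the open-circuit tap voltage: 40.0 × 6800/(470 + 6800) = 37.4 V.
With the supply zeroed, R_top and R_bot appear in parallel from the tap: R_th = R_top‖R_bot = (470 × 6800)/7270 = 440 Ω.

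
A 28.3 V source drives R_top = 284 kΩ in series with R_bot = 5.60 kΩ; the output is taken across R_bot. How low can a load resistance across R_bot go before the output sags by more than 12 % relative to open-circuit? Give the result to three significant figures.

Output resistance R_th = R_top‖R_bot = (284 × 5.60)/289.6 = 5.492 kΩ.
The fractional drop is R_th/(R_th + R_L); requiring this ≤ 0.120 gives R_L ≥ R_th(1/0.120 − 1) = 5.492 × 7.333 = 40.3 kΩ.

R_L(min) ≈ 40.3 kΩ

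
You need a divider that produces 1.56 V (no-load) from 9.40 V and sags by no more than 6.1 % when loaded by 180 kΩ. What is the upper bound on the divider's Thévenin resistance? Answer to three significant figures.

R_th ≤ 11.7 kΩ

Loading drop = R_th/(R_th + R_L) ≤ 0.0610, so R_th ≤ R_L · ε/(1−ε) = 180 kΩ × 0.0610/0.9390 = 11.7 kΩ.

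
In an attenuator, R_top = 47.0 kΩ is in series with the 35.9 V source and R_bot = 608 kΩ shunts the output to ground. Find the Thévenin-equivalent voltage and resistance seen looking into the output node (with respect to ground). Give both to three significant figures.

V_th is the open-circuit tap voltage: 35.9 × 608/(47.0 + 608) = 33.3 V.
With the supply zeroed, R_top and R_bot appear in parallel from the tap: R_th = R_top‖R_bot = (47.0 × 608)/655.0 = 43.6 kΩ.

V_th = 33.3 V, R_th = 43.6 kΩ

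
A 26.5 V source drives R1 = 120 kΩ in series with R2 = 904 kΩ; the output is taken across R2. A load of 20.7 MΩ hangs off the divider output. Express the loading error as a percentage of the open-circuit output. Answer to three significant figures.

The divider's output (Thévenin) resistance is R1‖R2 = 105.9 kΩ.
Fractional drop under load = R_th/(R_th + R_L) = 105.9 / (105.9 + 20700) = 0.005092.
So the output falls by 0.509 %.

0.509 %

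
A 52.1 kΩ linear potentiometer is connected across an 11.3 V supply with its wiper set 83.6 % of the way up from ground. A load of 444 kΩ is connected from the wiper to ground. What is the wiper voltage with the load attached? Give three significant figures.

The wiper splits the pot into (1−α)R = 8.544 kΩ above and αR = 43.56 kΩ below.
Lower section ‖ load = 39.66 kΩ.
V_wiper = 11.3 × 39.66/(8.544 + 39.66) = 9.30 V.

V ≈ 9.30 V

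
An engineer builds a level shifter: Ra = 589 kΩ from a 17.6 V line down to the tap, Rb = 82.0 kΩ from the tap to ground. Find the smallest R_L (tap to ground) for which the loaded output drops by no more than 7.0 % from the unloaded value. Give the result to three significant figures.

R_L(min) ≈ 956 kΩ

Output resistance R_th = Ra‖Rb = (589 × 82.0)/671.0 = 71.98 kΩ.
The fractional drop is R_th/(R_th + R_L); requiring this ≤ 0.0700 gives R_L ≥ R_th(1/0.0700 − 1) = 71.98 × 13.29 = 956 kΩ.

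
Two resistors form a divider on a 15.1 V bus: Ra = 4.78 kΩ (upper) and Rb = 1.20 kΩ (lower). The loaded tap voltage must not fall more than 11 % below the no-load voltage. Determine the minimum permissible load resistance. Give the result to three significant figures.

R_L(min) ≈ 7.76 kΩ

Output resistance R_th = Ra‖Rb = (4780 × 1200)/5980 = 959.2 Ω.
The fractional drop is R_th/(R_th + R_L); requiring this ≤ 0.110 gives R_L ≥ R_th(1/0.110 − 1) = 959.2 × 8.091 = 7.76 kΩ.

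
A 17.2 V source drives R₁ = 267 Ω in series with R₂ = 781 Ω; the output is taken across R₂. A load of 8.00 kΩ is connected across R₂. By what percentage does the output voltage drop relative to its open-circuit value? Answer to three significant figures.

2.43 %

The divider's output (Thévenin) resistance is R₁‖R₂ = 199.0 Ω.
Fractional drop under load = R_th/(R_th + R_L) = 199.0 / (199.0 + 8000) = 0.02427.
So the output falls by 2.43 %.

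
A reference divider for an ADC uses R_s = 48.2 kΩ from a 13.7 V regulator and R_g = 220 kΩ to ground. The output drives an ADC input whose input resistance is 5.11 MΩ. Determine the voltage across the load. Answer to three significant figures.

V_out ≈ 11.2 V

The load sits in parallel with R_g: R_g‖R_L = (220 × 5110) / (220 + 5110) = 210.9 kΩ.
V_out = 13.7 × 210.9 / (48.2 + 210.9) = 13.7 × 210.9/259.1 = 11.2 V.
(Unloaded it would have been 11.2 V.)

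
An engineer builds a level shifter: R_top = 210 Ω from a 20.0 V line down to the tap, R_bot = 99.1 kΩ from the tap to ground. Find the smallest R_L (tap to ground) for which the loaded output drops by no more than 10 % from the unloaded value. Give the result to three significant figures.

R_L(min) ≈ 1.89 kΩ

Output resistance R_th = R_top‖R_bot = (210 × 99100)/99310 = 209.6 Ω.
The fractional drop is R_th/(R_th + R_L); requiring this ≤ 0.100 gives R_L ≥ R_th(1/0.100 − 1) = 209.6 × 9.000 = 1.89 kΩ.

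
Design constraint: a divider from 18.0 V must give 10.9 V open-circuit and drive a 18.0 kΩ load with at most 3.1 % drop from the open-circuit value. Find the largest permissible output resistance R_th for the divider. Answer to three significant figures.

R_th ≤ 576 Ω

Loading drop = R_th/(R_th + R_L) ≤ 0.0310, so R_th ≤ R_L · ε/(1−ε) = 18.0 kΩ × 0.0310/0.9690 = 576 Ω.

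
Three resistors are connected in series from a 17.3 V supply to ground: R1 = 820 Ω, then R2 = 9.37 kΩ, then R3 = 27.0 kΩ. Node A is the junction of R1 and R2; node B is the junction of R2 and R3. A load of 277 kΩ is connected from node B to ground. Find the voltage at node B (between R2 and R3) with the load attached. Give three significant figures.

V ≈ 12.2 V

At node B, R3 is in parallel with the load: R3‖R_L = 24600 Ω.
Below node A the resistance is R2 + (R3‖R_L) = 33970 Ω, so V_A = 17.3 × 33970/34790 = 16.89 V.
Then V_B = V_A × (R3‖R_L)/(R2 + R3‖R_L) = 16.89 × 24600/33970 = 12.2 V.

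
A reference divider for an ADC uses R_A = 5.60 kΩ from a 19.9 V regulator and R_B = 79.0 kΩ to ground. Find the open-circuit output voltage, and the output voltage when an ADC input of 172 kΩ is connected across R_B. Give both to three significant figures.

Open-circuit: V = 19.9 × 79.0/(5.60 + 79.0) = 18.6 V.
With the load, R_B becomes R_B‖R_L = 54.14 kΩ, so V = 19.9 × 54.14/59.74 = 18.0 V.

Unloaded: 18.6 V; loaded: 18.0 V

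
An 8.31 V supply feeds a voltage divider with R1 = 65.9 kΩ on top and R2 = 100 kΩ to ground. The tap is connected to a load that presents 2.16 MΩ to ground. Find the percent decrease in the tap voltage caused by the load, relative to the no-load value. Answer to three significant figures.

The divider's output (Thévenin) resistance is R1‖R2 = 39.72 kΩ.
Fractional drop under load = R_th/(R_th + R_L) = 39.72 / (39.72 + 2160) = 0.01806.
So the output falls by 1.81 %.

1.81 %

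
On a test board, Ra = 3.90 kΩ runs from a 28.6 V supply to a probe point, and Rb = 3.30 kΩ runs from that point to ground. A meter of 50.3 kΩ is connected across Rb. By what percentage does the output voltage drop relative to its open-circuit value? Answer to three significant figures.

The divider's output (Thévenin) resistance is Ra‖Rb = 1.788 kΩ.
Fractional drop under load = R_th/(R_th + R_L) = 1.788 / (1.788 + 50.3) = 0.03432.
So the output falls by 3.43 %.

3.43 %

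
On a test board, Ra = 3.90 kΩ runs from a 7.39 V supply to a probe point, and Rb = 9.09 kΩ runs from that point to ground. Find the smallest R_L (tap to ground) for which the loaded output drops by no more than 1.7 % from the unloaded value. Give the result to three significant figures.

R_L(min) ≈ 158 kΩ

Output resistance R_th = Ra‖Rb = (3.90 × 9.09)/12.99 = 2.729 kΩ.
The fractional drop is R_th/(R_th + R_L); requiring this ≤ 0.0170 gives R_L ≥ R_th(1/0.0170 − 1) = 2.729 × 57.82 = 158 kΩ.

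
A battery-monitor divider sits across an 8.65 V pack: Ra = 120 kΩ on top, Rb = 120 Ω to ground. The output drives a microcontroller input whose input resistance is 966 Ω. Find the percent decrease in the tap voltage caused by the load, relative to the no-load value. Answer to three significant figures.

The divider's output (Thévenin) resistance is Ra‖Rb = 119.9 Ω.
Fractional drop under load = R_th/(R_th + R_L) = 119.9 / (119.9 + 966) = 0.1104.
So the output falls by 11.0 %.

11.0 %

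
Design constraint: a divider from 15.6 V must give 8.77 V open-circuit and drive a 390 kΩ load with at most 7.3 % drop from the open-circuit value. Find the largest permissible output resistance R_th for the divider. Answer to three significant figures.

Loading drop = R_th/(R_th + R_L) ≤ 0.0730, so R_th ≤ R_L · ε/(1−ε) = 390 kΩ × 0.0730/0.9270 = 30.7 kΩ.
(Any R1, R2 with R2/(R1+R2) = 0.562 and R1‖R2 ≤ 30.7 kΩ will meet the spec.)

R_th ≤ 30.7 kΩ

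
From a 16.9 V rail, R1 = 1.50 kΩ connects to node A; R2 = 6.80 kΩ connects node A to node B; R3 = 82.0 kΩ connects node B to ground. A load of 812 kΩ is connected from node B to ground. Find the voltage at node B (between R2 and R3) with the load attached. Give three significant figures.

V ≈ 15.2 V

At node B, R3 is in parallel with the load: R3‖R_L = 74.48 kΩ.
Below node A the resistance is R2 + (R3‖R_L) = 81.28 kΩ, so V_A = 16.9 × 81.28/82.78 = 16.59 V.
Then V_B = V_A × (R3‖R_L)/(R2 + R3‖R_L) = 16.59 × 74.48/81.28 = 15.2 V.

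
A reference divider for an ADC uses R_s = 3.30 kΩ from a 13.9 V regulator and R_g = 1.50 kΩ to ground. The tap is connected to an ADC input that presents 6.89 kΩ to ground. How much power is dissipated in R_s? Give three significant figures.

P ≈ 31.0 mW

Total resistance from the source is R_s + (R_g‖R_L) = 4.532 kΩ, so I = 13.9/4.532 kΩ = 3.067 mA.
P = I²·R_s = (3.067 mA)² × 3.30 kΩ = 31.0 mW.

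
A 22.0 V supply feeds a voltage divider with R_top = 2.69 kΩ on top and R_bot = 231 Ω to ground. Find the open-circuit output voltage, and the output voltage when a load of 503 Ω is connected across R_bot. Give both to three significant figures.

Open-circuit: V = 22.0 × 231/(2690 + 231) = 1.74 V.
With the load, R_bot becomes R_bot‖R_L = 158.3 Ω, so V = 22.0 × 158.3/2848 = 1.22 V.

Unloaded: 1.74 V; loaded: 1.22 V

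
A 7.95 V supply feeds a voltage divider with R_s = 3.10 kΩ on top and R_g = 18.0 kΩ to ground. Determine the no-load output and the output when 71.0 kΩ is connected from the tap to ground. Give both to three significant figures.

Open-circuit: V = 7.95 × 18.0/(3.10 + 18.0) = 6.78 V.
With the load, R_g becomes R_g‖R_L = 14.36 kΩ, so V = 7.95 × 14.36/17.46 = 6.54 V.

Unloaded: 6.78 V; loaded: 6.54 V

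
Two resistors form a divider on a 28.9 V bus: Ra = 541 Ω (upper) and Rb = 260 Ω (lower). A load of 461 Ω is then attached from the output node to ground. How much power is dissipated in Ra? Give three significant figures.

P ≈ 903 mW

Total resistance from the source is Ra + (Rb‖R_L) = 707.2 Ω, so I = 28.9/707.2 Ω = 40.86 mA.
P = I²·Ra = (40.86 mA)² × 541 Ω = 903 mW.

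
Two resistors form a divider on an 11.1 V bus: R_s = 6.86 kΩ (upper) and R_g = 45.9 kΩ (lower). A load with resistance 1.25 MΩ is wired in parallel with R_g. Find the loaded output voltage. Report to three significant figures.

The load sits in parallel with R_g: R_g‖R_L = (45.9 × 1250) / (45.9 + 1250) = 44.27 kΩ.
V_out = 11.1 × 44.27 / (6.86 + 44.27) = 11.1 × 44.27/51.13 = 9.61 V.

V_out ≈ 9.61 V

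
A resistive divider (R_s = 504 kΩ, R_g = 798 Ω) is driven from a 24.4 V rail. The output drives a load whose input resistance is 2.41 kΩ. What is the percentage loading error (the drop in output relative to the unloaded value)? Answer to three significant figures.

The divider's output (Thévenin) resistance is R_s‖R_g = 796.7 Ω.
Fractional drop under load = R_th/(R_th + R_L) = 796.7 / (796.7 + 2410) = 0.2485.
So the output falls by 24.8 %.

24.8 %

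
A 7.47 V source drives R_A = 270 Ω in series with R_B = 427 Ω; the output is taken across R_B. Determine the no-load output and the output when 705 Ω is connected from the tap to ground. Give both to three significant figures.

Open-circuit: V = 7.47 × 427/(270 + 427) = 4.58 V.
With the load, R_B becomes R_B‖R_L = 265.9 Ω, so V = 7.47 × 265.9/535.9 = 3.71 V.

Unloaded: 4.58 V; loaded: 3.71 V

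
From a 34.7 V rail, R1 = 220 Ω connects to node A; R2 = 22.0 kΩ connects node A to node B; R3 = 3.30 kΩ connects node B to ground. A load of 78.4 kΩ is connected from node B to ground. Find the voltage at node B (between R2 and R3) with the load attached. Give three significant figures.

V ≈ 4.33 V

At node B, R3 is in parallel with the load: R3‖R_L = 3167 Ω.
Below node A the resistance is R2 + (R3‖R_L) = 25170 Ω, so V_A = 34.7 × 25170/25390 = 34.40 V.
Then V_B = V_A × (R3‖R_L)/(R2 + R3‖R_L) = 34.40 × 3167/25170 = 4.33 V.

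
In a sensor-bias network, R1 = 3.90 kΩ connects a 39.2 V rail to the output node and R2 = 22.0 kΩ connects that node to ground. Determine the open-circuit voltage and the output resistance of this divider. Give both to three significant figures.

V_th = 33.3 V, R_th = 3.31 kΩ

V_th is the open-circuit tap voltage: 39.2 × 22.0/(3.90 + 22.0) = 33.3 V.
With the supply zeroed, R1 and R2 appear in parallel from the tap: R_th = R1‖R2 = (3.90 × 22.0)/25.90 = 3.31 kΩ.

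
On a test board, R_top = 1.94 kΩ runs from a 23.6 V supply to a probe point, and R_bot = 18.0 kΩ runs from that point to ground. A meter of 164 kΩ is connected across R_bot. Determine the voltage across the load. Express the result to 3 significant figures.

V_out ≈ 21.1 V

The load sits in parallel with R_bot: R_bot‖R_L = (18.0 × 164) / (18.0 + 164) = 16.22 kΩ.
V_out = 23.6 × 16.22 / (1.94 + 16.22) = 23.6 × 16.22/18.16 = 21.1 V.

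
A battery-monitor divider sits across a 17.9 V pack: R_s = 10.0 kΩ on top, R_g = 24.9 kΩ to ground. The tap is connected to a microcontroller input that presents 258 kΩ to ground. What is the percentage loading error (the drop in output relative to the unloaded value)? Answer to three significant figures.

2.69 %

The divider's output (Thévenin) resistance is R_s‖R_g = 7.135 kΩ.
Fractional drop under load = R_th/(R_th + R_L) = 7.135 / (7.135 + 258) = 0.02691.
So the output falls by 2.69 %.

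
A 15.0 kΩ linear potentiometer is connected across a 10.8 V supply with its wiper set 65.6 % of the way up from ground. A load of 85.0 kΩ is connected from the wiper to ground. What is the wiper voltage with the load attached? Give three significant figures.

V ≈ 6.81 V

The wiper splits the pot into (1−α)R = 5.160 kΩ above and αR = 9.840 kΩ below.
Lower section ‖ load = 8.819 kΩ.
V_wiper = 10.8 × 8.819/(5.160 + 8.819) = 6.81 V.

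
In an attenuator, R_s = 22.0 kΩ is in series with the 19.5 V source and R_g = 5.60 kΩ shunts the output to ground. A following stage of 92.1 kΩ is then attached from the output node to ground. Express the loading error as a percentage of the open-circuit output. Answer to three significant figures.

The divider's output (Thévenin) resistance is R_s‖R_g = 4.464 kΩ.
Fractional drop under load = R_th/(R_th + R_L) = 4.464 / (4.464 + 92.1) = 0.04623.
So the output falls by 4.62 %.

4.62 %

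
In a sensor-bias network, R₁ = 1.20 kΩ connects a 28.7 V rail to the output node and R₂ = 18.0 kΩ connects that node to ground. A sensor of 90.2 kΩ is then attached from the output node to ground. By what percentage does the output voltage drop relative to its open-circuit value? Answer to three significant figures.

The divider's output (Thévenin) resistance is R₁‖R₂ = 1.125 kΩ.
Fractional drop under load = R_th/(R_th + R_L) = 1.125 / (1.125 + 90.2) = 0.01232.
So the output falls by 1.23 %.

1.23 %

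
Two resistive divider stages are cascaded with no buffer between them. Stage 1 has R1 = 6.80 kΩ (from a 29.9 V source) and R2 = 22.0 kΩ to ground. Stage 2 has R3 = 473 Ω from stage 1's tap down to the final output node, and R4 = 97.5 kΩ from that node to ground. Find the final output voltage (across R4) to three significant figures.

Stage 2 presents R3+R4 = 97970 Ω as a load on stage 1's tap.
Stage 1's lower leg becomes R2‖(R3+R4) = 17970 Ω, so V_mid = 29.9 × 17970/24770 = 21.69 V.
Stage 2 is itself unloaded: V_out = V_mid × R4/(R3+R4) = 21.69 × 97500/97970 = 21.6 V.

V_out ≈ 21.6 V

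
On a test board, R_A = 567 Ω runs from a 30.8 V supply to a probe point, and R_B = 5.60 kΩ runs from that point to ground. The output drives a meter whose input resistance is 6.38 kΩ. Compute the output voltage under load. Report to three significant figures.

V_out ≈ 25.9 V

The load sits in parallel with R_B: R_B‖R_L = (5600 × 6380) / (5600 + 6380) = 2982 Ω.
V_out = 30.8 × 2982 / (567 + 2982) = 30.8 × 2982/3549 = 25.9 V.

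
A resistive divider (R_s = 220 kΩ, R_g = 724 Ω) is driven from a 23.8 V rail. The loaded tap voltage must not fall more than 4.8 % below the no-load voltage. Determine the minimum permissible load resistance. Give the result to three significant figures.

Output resistance R_th = R_s‖R_g = (220000 × 724)/220700 = 721.6 Ω.
The fractional drop is R_th/(R_th + R_L); requiring this ≤ 0.0480 gives R_L ≥ R_th(1/0.0480 − 1) = 721.6 × 19.83 = 14.3 kΩ.

R_L(min) ≈ 14.3 kΩ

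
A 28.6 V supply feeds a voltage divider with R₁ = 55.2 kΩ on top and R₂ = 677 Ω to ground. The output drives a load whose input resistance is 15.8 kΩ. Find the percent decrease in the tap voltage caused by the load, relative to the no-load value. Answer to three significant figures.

4.06 %

The divider's output (Thévenin) resistance is R₁‖R₂ = 668.8 Ω.
Fractional drop under load = R_th/(R_th + R_L) = 668.8 / (668.8 + 15800) = 0.04061.
So the output falls by 4.06 %.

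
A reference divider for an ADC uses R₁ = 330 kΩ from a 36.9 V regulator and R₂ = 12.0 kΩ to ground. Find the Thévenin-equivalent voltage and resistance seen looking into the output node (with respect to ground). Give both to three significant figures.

V_th = 1.29 V, R_th = 11.6 kΩ

V_th is the open-circuit tap voltage: 36.9 × 12.0/(330 + 12.0) = 1.29 V.
With the supply zeroed, R₁ and R₂ appear in parallel from the tap: R_th = R₁‖R₂ = (330 × 12.0)/342.0 = 11.6 kΩ.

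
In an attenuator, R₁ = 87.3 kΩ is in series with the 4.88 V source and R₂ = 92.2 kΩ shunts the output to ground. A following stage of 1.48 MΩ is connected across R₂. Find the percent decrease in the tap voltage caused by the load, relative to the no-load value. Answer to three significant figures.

The divider's output (Thévenin) resistance is R₁‖R₂ = 44.84 kΩ.
Fractional drop under load = R_th/(R_th + R_L) = 44.84 / (44.84 + 1480) = 0.02941.
So the output falls by 2.94 %.

2.94 %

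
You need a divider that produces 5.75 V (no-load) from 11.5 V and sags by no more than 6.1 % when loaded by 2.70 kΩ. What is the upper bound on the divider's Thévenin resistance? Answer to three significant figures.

R_th ≤ 175 Ω

Loading drop = R_th/(R_th + R_L) ≤ 0.0610, so R_th ≤ R_L · ε/(1−ε) = 2.70 kΩ × 0.0610/0.9390 = 175 Ω.
(Any R1, R2 with R2/(R1+R2) = 0.500 and R1‖R2 ≤ 175 Ω will meet the spec.)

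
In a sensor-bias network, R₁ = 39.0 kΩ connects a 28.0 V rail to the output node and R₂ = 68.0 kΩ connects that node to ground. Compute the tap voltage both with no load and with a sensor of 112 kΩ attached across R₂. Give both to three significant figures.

Open-circuit: V = 28.0 × 68.0/(39.0 + 68.0) = 17.8 V.
With the load, R₂ becomes R₂‖R_L = 42.31 kΩ, so V = 28.0 × 42.31/81.31 = 14.6 V.

Unloaded: 17.8 V; loaded: 14.6 V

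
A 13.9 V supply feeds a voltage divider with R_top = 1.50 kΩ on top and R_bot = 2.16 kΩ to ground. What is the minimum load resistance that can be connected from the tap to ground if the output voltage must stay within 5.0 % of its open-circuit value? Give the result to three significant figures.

R_L(min) ≈ 16.8 kΩ

Output resistance R_th = R_top‖R_bot = (1500 × 2160)/3660 = 885.2 Ω.
The fractional drop is R_th/(R_th + R_L); requiring this ≤ 0.0500 gives R_L ≥ R_th(1/0.0500 − 1) = 885.2 × 19.00 = 16.8 kΩ.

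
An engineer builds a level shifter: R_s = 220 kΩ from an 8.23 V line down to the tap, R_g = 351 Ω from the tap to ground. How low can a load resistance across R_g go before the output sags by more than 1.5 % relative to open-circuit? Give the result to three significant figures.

R_L(min) ≈ 23.0 kΩ

Output resistance R_th = R_s‖R_g = (220000 × 351)/220400 = 350.4 Ω.
The fractional drop is R_th/(R_th + R_L); requiring this ≤ 0.0150 gives R_L ≥ R_th(1/0.0150 − 1) = 350.4 × 65.67 = 23.0 kΩ.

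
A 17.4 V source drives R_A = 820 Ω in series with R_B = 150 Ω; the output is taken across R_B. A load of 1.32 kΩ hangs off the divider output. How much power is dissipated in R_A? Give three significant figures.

Total resistance from the source is R_A + (R_B‖R_L) = 954.7 Ω, so I = 17.4/954.7 Ω = 18.23 mA.
P = I²·R_A = (18.23 mA)² × 820 Ω = 272 mW.

P ≈ 272 mW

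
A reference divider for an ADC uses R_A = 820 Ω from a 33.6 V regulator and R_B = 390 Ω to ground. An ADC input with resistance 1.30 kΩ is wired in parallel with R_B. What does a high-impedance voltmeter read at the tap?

V_out ≈ 9.00 V

The load sits in parallel with R_B: R_B‖R_L = (390 × 1300) / (390 + 1300) = 300.0 Ω.
V_out = 33.6 × 300.0 / (820 + 300.0) = 33.6 × 300.0/1120 = 9.00 V.
(Unloaded it would have been 10.8 V.)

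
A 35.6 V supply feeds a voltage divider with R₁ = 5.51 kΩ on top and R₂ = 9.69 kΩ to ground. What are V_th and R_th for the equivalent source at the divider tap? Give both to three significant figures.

V_th is the open-circuit tap voltage: 35.6 × 9.69/(5.51 + 9.69) = 22.7 V.
With the supply zeroed, R₁ and R₂ appear in parallel from the tap: R_th = R₁‖R₂ = (5.51 × 9.69)/15.20 = 3.51 kΩ.

V_th = 22.7 V, R_th = 3.51 kΩ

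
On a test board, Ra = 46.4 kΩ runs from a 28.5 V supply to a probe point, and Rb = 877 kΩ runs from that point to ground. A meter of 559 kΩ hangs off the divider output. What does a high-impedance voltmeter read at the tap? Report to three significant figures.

V_out ≈ 25.1 V

The load sits in parallel with Rb: Rb‖R_L = (877 × 559) / (877 + 559) = 341.4 kΩ.
V_out = 28.5 × 341.4 / (46.4 + 341.4) = 28.5 × 341.4/387.8 = 25.1 V.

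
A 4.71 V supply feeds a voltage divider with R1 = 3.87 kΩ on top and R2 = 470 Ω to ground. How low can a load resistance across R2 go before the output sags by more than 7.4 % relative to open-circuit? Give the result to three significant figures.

R_L(min) ≈ 5.24 kΩ

Output resistance R_th = R1‖R2 = (3870 × 470)/4340 = 419.1 Ω.
The fractional drop is R_th/(R_th + R_L); requiring this ≤ 0.0740 gives R_L ≥ R_th(1/0.0740 − 1) = 419.1 × 12.51 = 5.24 kΩ.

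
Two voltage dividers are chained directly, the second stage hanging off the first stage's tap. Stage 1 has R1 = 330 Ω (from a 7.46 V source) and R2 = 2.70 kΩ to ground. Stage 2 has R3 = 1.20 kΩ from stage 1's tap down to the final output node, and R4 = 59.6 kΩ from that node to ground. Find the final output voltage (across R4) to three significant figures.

V_out ≈ 6.48 V

Stage 2 presents R3+R4 = 60800 Ω as a load on stage 1's tap.
Stage 1's lower leg becomes R2‖(R3+R4) = 2585 Ω, so V_mid = 7.46 × 2585/2915 = 6.616 V.
Stage 2 is itself unloaded: V_out = V_mid × R4/(R3+R4) = 6.616 × 59600/60800 = 6.48 V.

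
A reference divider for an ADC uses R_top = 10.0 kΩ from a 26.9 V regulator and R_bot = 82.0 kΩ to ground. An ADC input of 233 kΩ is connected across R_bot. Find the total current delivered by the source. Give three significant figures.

I ≈ 0.381 mA

R_bot‖R_L = 60.65 kΩ, so the source sees R_top + R_bot‖R_L = 70.65 kΩ.
I = 26.9 V / 70.65 kΩ = 0.381 mA.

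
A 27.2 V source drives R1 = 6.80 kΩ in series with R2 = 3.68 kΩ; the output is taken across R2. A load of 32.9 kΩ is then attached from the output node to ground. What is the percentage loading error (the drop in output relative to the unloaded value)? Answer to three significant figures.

The divider's output (Thévenin) resistance is R1‖R2 = 2.388 kΩ.
Fractional drop under load = R_th/(R_th + R_L) = 2.388 / (2.388 + 32.9) = 0.06767.
So the output falls by 6.77 %.

6.77 %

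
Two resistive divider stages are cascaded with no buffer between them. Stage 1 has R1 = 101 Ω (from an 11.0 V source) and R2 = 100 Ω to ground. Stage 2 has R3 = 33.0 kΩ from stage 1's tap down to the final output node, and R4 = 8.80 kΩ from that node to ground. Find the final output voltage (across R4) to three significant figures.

Stage 2 presents R3+R4 = 41800 Ω as a load on stage 1's tap.
Stage 1's lower leg becomes R2‖(R3+R4) = 99.76 Ω, so V_mid = 11.0 × 99.76/200.8 = 5.466 V.
Stage 2 is itself unloaded: V_out = V_mid × R4/(R3+R4) = 5.466 × 8800/41800 = 1.15 V.

V_out ≈ 1.15 V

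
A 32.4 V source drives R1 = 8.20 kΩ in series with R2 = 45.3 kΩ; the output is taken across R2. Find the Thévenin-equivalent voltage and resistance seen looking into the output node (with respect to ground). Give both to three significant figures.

V_th = 27.4 V, R_th = 6.94 kΩ

V_th is the open-circuit tap voltage: 32.4 × 45.3/(8.20 + 45.3) = 27.4 V.
With the supply zeroed, R1 and R2 appear in parallel from the tap: R_th = R1‖R2 = (8.20 × 45.3)/53.50 = 6.94 kΩ.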